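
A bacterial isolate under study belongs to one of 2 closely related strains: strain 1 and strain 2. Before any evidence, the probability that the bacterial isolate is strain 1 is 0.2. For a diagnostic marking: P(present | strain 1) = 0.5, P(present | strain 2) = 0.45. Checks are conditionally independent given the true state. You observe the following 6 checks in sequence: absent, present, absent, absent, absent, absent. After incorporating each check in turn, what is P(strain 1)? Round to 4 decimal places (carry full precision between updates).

After 'absent': P(strain 1) = 0.5·0.2000 / (0.5·0.2000 + 0.55·0.8000) ≈ 0.1852
After 'present': P(strain 1) = 0.5·0.1852 / (0.5·0.1852 + 0.45·0.8148) ≈ 0.2016
After 'absent': P(strain 1) = 0.5·0.2016 / (0.5·0.2016 + 0.55·0.7984) ≈ 0.1867
After 'absent': P(strain 1) = 0.5·0.1867 / (0.5·0.1867 + 0.55·0.8133) ≈ 0.1727
After 'absent': P(strain 1) = 0.5·0.1727 / (0.5·0.1727 + 0.55·0.8273) ≈ 0.1595
After 'absent': P(strain 1) = 0.5·0.1595 / (0.5·0.1595 + 0.55·0.8405) ≈ 0.1471

0.1471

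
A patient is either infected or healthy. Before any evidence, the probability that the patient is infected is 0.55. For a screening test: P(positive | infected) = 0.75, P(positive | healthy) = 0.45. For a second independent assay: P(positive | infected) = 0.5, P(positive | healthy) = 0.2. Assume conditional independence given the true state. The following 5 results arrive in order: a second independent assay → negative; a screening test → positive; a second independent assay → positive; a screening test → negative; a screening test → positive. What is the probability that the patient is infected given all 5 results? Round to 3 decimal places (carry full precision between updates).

After a second independent assay='negative': P(infected) = 0.5·0.5500 / (0.5·0.5500 + 0.8·0.4500) ≈ 0.4331
After a screening test='positive': P(infected) = 0.75·0.4331 / (0.75·0.4331 + 0.45·0.5669) ≈ 0.5601
After a second independent assay='positive': P(infected) = 0.5·0.5601 / (0.5·0.5601 + 0.2·0.4399) ≈ 0.7609
After a screening test='negative': P(infected) = 0.25·0.7609 / (0.25·0.7609 + 0.55·0.2391) ≈ 0.5913
After a screening test='positive': P(infected) = 0.75·0.5913 / (0.75·0.5913 + 0.45·0.4087) ≈ 0.7069

0.707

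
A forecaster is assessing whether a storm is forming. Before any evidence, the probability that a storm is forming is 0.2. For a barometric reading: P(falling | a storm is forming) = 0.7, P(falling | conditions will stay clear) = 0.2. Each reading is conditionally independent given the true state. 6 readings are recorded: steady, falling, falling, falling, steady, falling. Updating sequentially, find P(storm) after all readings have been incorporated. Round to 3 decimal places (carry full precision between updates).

After 'steady': P(storm) = 0.3·0.2000 / (0.3·0.2000 + 0.8·0.8000) ≈ 0.0857
After 'falling': P(storm) = 0.7·0.0857 / (0.7·0.0857 + 0.2·0.9143) ≈ 0.2471
After 'falling': P(storm) = 0.7·0.2471 / (0.7·0.2471 + 0.2·0.7529) ≈ 0.5345
After 'falling': P(storm) = 0.7·0.5345 / (0.7·0.5345 + 0.2·0.4655) ≈ 0.8008
After 'steady': P(storm) = 0.3·0.8008 / (0.3·0.8008 + 0.8·0.1992) ≈ 0.6012
After 'falling': P(storm) = 0.7·0.6012 / (0.7·0.6012 + 0.2·0.3988) ≈ 0.8407

0.841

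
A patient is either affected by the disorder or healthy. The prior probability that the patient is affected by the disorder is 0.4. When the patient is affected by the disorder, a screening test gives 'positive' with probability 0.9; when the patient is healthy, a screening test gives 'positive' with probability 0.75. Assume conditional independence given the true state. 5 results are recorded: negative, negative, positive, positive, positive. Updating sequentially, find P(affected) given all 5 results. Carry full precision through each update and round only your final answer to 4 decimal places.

0.1556

After 'negative': P(affected) = 0.1·0.4000 / (0.1·0.4000 + 0.25·0.6000) ≈ 0.2105
After 'negative': P(affected) = 0.1·0.2105 / (0.1·0.2105 + 0.25·0.7895) ≈ 0.0964
After 'positive': P(affected) = 0.9·0.0964 / (0.9·0.0964 + 0.75·0.9036) ≈ 0.1135
After 'positive': P(affected) = 0.9·0.1135 / (0.9·0.1135 + 0.75·0.8865) ≈ 0.1331
After 'positive': P(affected) = 0.9·0.1331 / (0.9·0.1331 + 0.75·0.8669) ≈ 0.1556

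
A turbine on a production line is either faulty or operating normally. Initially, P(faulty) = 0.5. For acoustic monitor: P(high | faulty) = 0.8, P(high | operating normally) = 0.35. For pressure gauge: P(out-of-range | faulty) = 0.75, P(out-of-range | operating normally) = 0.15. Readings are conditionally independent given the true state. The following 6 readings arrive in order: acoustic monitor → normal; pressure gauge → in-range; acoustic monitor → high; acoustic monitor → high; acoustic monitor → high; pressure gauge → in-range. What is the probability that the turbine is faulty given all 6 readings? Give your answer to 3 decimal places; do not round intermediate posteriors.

After acoustic monitor='normal': P(faulty) = 0.2·0.5000 / (0.2·0.5000 + 0.65·0.5000) ≈ 0.2353
After pressure gauge='in-range': P(faulty) = 0.25·0.2353 / (0.25·0.2353 + 0.85·0.7647) ≈ 0.0830
After acoustic monitor='high': P(faulty) = 0.8·0.0830 / (0.8·0.0830 + 0.35·0.9170) ≈ 0.1714
After acoustic monitor='high': P(faulty) = 0.8·0.1714 / (0.8·0.1714 + 0.35·0.8286) ≈ 0.3210
After acoustic monitor='high': P(faulty) = 0.8·0.3210 / (0.8·0.3210 + 0.35·0.6790) ≈ 0.5194
After pressure gauge='in-range': P(faulty) = 0.25·0.5194 / (0.25·0.5194 + 0.85·0.4806) ≈ 0.2412

0.241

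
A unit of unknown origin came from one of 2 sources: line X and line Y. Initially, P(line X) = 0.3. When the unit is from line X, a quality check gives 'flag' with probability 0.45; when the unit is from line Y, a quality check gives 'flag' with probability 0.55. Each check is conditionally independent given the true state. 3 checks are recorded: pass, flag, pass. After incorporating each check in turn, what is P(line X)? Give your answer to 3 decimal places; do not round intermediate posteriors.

0.344

Apply Bayes' rule sequentially, carrying P(line X) forward.
After 'pass': P(line X) = 0.55·0.3000 / (0.55·0.3000 + 0.45·0.7000) ≈ 0.3438
After 'flag': P(line X) = 0.45·0.3438 / (0.45·0.3438 + 0.55·0.6562) ≈ 0.3000
After 'pass': P(line X) = 0.55·0.3000 / (0.55·0.3000 + 0.45·0.7000) ≈ 0.3438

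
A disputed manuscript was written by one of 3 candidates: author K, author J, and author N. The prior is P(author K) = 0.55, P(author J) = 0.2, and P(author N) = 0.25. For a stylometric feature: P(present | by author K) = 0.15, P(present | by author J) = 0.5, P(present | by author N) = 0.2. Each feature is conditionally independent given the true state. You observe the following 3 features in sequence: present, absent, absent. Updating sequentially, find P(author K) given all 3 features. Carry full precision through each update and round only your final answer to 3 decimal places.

After 'present': normaliser = 0.15·0.5500 + 0.5·0.2000 + 0.2·0.2500; P(author K) ≈ 0.3548, P(author J) ≈ 0.4301, P(author N) ≈ 0.2151
After 'absent': normaliser = 0.85·0.3548 + 0.5·0.4301 + 0.8·0.2151; P(author K) ≈ 0.4379, P(author J) ≈ 0.3123, P(author N) ≈ 0.2498
After 'absent': normaliser = 0.85·0.4379 + 0.5·0.3123 + 0.8·0.2498; P(author K) ≈ 0.5112, P(author J) ≈ 0.2144, P(author N) ≈ 0.2744

0.511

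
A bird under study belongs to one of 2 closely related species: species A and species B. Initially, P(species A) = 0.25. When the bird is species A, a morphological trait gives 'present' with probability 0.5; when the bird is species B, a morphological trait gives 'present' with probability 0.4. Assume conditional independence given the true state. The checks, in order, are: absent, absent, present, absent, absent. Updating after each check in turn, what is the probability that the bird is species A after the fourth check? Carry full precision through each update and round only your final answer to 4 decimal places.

After 'absent': P(species A) = 0.5·0.2500 / (0.5·0.2500 + 0.6·0.7500) ≈ 0.2174
After 'absent': P(species A) = 0.5·0.2174 / (0.5·0.2174 + 0.6·0.7826) ≈ 0.1880
After 'present': P(species A) = 0.5·0.1880 / (0.5·0.1880 + 0.4·0.8120) ≈ 0.2244
After 'absent': P(species A) = 0.5·0.2244 / (0.5·0.2244 + 0.6·0.7756) ≈ 0.1943

0.1943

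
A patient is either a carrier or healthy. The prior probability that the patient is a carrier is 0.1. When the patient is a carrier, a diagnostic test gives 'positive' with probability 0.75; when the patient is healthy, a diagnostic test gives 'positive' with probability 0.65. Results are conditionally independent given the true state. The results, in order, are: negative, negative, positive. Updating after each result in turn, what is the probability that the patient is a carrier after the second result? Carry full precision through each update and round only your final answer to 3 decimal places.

After 'negative': P(carrier) = 0.25·0.1000 / (0.25·0.1000 + 0.35·0.9000) ≈ 0.0735
After 'negative': P(carrier) = 0.25·0.0735 / (0.25·0.0735 + 0.35·0.9265) ≈ 0.0536

0.054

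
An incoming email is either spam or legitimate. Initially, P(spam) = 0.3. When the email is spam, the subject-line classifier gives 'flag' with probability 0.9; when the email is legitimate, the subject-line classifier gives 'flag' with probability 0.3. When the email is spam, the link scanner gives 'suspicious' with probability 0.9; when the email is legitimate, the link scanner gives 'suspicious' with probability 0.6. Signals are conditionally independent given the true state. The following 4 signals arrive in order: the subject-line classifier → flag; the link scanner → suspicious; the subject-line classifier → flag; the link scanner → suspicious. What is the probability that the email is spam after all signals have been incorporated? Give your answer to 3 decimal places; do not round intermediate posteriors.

After the subject-line classifier='flag': P(spam) = 0.9·0.3000 / (0.9·0.3000 + 0.3·0.7000) ≈ 0.5625
After the link scanner='suspicious': P(spam) = 0.9·0.5625 / (0.9·0.5625 + 0.6·0.4375) ≈ 0.6585
After the subject-line classifier='flag': P(spam) = 0.9·0.6585 / (0.9·0.6585 + 0.3·0.3415) ≈ 0.8526
After the link scanner='suspicious': P(spam) = 0.9·0.8526 / (0.9·0.8526 + 0.6·0.1474) ≈ 0.8967

0.897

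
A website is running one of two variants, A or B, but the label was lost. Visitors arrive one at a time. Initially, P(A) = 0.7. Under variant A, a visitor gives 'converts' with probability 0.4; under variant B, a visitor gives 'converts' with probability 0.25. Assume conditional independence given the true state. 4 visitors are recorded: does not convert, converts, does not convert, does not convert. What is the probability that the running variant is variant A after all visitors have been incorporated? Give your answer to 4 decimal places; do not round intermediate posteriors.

0.6565

After 'does not convert': P(A) = 0.6·0.7000 / (0.6·0.7000 + 0.75·0.3000) ≈ 0.6512
After 'converts': P(A) = 0.4·0.6512 / (0.4·0.6512 + 0.25·0.3488) ≈ 0.7492
After 'does not convert': P(A) = 0.6·0.7492 / (0.6·0.7492 + 0.75·0.2508) ≈ 0.7050
After 'does not convert': P(A) = 0.6·0.7050 / (0.6·0.7050 + 0.75·0.2950) ≈ 0.6565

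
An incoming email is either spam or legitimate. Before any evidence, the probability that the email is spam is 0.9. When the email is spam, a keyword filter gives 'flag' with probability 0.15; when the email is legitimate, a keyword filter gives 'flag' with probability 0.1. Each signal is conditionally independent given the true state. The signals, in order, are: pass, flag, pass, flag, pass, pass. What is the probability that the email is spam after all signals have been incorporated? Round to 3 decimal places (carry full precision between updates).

Each posterior becomes the prior for the next update.
After 'pass': P(spam) = 0.85·0.9000 / (0.85·0.9000 + 0.9·0.1000) ≈ 0.8947
After 'flag': P(spam) = 0.15·0.8947 / (0.15·0.8947 + 0.1·0.1053) ≈ 0.9273
After 'pass': P(spam) = 0.85·0.9273 / (0.85·0.9273 + 0.9·0.0727) ≈ 0.9233
After 'flag': P(spam) = 0.15·0.9233 / (0.15·0.9233 + 0.1·0.0767) ≈ 0.9475
After 'pass': P(spam) = 0.85·0.9475 / (0.85·0.9475 + 0.9·0.0525) ≈ 0.9446
After 'pass': P(spam) = 0.85·0.9446 / (0.85·0.9446 + 0.9·0.0554) ≈ 0.9416

0.942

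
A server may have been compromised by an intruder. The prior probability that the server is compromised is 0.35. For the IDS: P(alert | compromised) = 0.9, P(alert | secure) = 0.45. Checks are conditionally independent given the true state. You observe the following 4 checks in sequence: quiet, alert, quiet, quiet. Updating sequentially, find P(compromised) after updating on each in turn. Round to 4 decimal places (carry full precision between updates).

After 'quiet': P(compromised) = 0.1·0.3500 / (0.1·0.3500 + 0.55·0.6500) ≈ 0.0892
After 'alert': P(compromised) = 0.9·0.0892 / (0.9·0.0892 + 0.45·0.9108) ≈ 0.1637
After 'quiet': P(compromised) = 0.1·0.1637 / (0.1·0.1637 + 0.55·0.8363) ≈ 0.0344
After 'quiet': P(compromised) = 0.1·0.0344 / (0.1·0.0344 + 0.55·0.9656) ≈ 0.0064

0.0064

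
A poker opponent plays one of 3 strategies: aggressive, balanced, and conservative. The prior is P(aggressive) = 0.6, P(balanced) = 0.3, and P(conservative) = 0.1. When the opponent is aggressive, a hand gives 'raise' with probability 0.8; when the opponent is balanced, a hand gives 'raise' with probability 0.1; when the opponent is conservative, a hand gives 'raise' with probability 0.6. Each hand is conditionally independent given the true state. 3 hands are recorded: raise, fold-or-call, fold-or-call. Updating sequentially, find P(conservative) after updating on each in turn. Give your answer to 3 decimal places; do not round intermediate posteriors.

After 'raise': normaliser = 0.8·0.6000 + 0.1·0.3000 + 0.6·0.1000; P(aggressive) ≈ 0.8421, P(balanced) ≈ 0.0526, P(conservative) ≈ 0.1053
After 'fold-or-call': normaliser = 0.2·0.8421 + 0.9·0.0526 + 0.4·0.1053; P(aggressive) ≈ 0.6531, P(balanced) ≈ 0.1837, P(conservative) ≈ 0.1633
After 'fold-or-call': normaliser = 0.2·0.6531 + 0.9·0.1837 + 0.4·0.1633; P(aggressive) ≈ 0.3616, P(balanced) ≈ 0.4576, P(conservative) ≈ 0.1808

0.181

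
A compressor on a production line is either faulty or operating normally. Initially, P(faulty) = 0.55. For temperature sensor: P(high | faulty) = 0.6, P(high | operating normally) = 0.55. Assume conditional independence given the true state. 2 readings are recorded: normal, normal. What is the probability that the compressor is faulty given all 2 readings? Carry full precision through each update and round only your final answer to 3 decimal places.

After 'normal': P(faulty) = 0.4·0.5500 / (0.4·0.5500 + 0.45·0.4500) ≈ 0.5207
After 'normal': P(faulty) = 0.4·0.5207 / (0.4·0.5207 + 0.45·0.4793) ≈ 0.4913

0.491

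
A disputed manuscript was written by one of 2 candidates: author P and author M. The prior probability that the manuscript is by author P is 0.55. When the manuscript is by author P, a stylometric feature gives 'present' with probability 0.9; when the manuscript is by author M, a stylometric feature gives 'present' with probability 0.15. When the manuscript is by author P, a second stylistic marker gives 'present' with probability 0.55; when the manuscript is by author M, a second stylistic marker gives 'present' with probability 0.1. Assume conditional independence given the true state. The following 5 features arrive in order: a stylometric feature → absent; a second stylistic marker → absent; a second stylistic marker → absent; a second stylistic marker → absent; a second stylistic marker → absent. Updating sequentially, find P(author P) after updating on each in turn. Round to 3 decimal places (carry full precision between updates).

Each posterior becomes the prior for the next update.
After a stylometric feature='absent': P(author P) = 0.1·0.5500 / (0.1·0.5500 + 0.85·0.4500) ≈ 0.1257
After a second stylistic marker='absent': P(author P) = 0.45·0.1257 / (0.45·0.1257 + 0.9·0.8743) ≈ 0.0671
After a second stylistic marker='absent': P(author P) = 0.45·0.0671 / (0.45·0.0671 + 0.9·0.9329) ≈ 0.0347
After a second stylistic marker='absent': P(author P) = 0.45·0.0347 / (0.45·0.0347 + 0.9·0.9653) ≈ 0.0177
After a second stylistic marker='absent': P(author P) = 0.45·0.0177 / (0.45·0.0177 + 0.9·0.9823) ≈ 0.0089

0.009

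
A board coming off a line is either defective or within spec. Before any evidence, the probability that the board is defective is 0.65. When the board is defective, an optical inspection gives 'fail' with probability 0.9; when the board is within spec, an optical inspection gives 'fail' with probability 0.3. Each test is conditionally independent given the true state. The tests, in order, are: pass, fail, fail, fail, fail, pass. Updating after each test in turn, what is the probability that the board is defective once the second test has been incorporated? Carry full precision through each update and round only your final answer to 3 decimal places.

0.443

After 'pass': P(defective) = 0.1·0.6500 / (0.1·0.6500 + 0.7·0.3500) ≈ 0.2097
After 'fail': P(defective) = 0.9·0.2097 / (0.9·0.2097 + 0.3·0.7903) ≈ 0.4432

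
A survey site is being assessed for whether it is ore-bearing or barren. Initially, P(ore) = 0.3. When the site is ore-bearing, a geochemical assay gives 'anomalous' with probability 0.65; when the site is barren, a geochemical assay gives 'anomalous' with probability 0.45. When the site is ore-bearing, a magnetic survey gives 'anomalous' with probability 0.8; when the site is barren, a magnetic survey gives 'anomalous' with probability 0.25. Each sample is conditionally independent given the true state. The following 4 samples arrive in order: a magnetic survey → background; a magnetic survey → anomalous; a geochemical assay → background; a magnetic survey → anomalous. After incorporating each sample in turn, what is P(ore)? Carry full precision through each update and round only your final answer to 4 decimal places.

After a magnetic survey='background': P(ore) = 0.2·0.3000 / (0.2·0.3000 + 0.75·0.7000) ≈ 0.1026
After a magnetic survey='anomalous': P(ore) = 0.8·0.1026 / (0.8·0.1026 + 0.25·0.8974) ≈ 0.2678
After a geochemical assay='background': P(ore) = 0.35·0.2678 / (0.35·0.2678 + 0.55·0.7322) ≈ 0.1888
After a magnetic survey='anomalous': P(ore) = 0.8·0.1888 / (0.8·0.1888 + 0.25·0.8112) ≈ 0.4268

0.4268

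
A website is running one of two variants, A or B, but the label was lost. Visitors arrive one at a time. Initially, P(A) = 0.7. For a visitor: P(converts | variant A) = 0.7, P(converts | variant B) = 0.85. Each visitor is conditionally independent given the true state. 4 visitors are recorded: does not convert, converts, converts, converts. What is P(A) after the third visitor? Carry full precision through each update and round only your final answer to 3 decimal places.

0.760

After 'does not convert': P(A) = 0.3·0.7000 / (0.3·0.7000 + 0.15·0.3000) ≈ 0.8235
After 'converts': P(A) = 0.7·0.8235 / (0.7·0.8235 + 0.85·0.1765) ≈ 0.7935
After 'converts': P(A) = 0.7·0.7935 / (0.7·0.7935 + 0.85·0.2065) ≈ 0.7599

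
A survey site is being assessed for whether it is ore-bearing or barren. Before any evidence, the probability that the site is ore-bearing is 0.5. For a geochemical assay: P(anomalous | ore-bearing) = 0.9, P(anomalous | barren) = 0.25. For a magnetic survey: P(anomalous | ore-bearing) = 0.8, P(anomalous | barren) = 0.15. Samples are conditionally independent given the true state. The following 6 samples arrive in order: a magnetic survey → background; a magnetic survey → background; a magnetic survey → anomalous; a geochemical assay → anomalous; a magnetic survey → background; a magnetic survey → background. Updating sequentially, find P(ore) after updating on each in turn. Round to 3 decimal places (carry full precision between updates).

0.056

Apply Bayes' rule sequentially, carrying P(ore) forward.
After a magnetic survey='background': P(ore) = 0.2·0.5000 / (0.2·0.5000 + 0.85·0.5000) ≈ 0.1905
After a magnetic survey='background': P(ore) = 0.2·0.1905 / (0.2·0.1905 + 0.85·0.8095) ≈ 0.0525
After a magnetic survey='anomalous': P(ore) = 0.8·0.0525 / (0.8·0.0525 + 0.15·0.9475) ≈ 0.2280
After a geochemical assay='anomalous': P(ore) = 0.9·0.2280 / (0.9·0.2280 + 0.25·0.7720) ≈ 0.5153
After a magnetic survey='background': P(ore) = 0.2·0.5153 / (0.2·0.5153 + 0.85·0.4847) ≈ 0.2001
After a magnetic survey='background': P(ore) = 0.2·0.2001 / (0.2·0.2001 + 0.85·0.7999) ≈ 0.0556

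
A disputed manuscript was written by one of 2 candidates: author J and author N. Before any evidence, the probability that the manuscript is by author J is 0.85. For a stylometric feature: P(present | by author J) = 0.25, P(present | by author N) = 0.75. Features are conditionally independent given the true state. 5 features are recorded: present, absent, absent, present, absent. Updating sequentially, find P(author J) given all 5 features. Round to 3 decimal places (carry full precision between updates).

After 'present': P(author J) = 0.25·0.8500 / (0.25·0.8500 + 0.75·0.1500) ≈ 0.6538
After 'absent': P(author J) = 0.75·0.6538 / (0.75·0.6538 + 0.25·0.3462) ≈ 0.8500
After 'absent': P(author J) = 0.75·0.8500 / (0.75·0.8500 + 0.25·0.1500) ≈ 0.9444
After 'present': P(author J) = 0.25·0.9444 / (0.25·0.9444 + 0.75·0.0556) ≈ 0.8500
After 'absent': P(author J) = 0.75·0.8500 / (0.75·0.8500 + 0.25·0.1500) ≈ 0.9444

0.944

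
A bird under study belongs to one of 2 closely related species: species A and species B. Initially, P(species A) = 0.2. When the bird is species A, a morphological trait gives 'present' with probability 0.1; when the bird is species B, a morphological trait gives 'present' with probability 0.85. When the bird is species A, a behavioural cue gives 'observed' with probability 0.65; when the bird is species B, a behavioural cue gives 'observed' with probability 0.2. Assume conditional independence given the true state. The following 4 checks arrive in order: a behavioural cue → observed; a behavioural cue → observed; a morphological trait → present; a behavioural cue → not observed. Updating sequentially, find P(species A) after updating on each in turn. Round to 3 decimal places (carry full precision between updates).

0.120

After a behavioural cue='observed': P(species A) = 0.65·0.2000 / (0.65·0.2000 + 0.2·0.8000) ≈ 0.4483
After a behavioural cue='observed': P(species A) = 0.65·0.4483 / (0.65·0.4483 + 0.2·0.5517) ≈ 0.7253
After a morphological trait='present': P(species A) = 0.1·0.7253 / (0.1·0.7253 + 0.85·0.2747) ≈ 0.2370
After a behavioural cue='not observed': P(species A) = 0.35·0.2370 / (0.35·0.2370 + 0.8·0.7630) ≈ 0.1197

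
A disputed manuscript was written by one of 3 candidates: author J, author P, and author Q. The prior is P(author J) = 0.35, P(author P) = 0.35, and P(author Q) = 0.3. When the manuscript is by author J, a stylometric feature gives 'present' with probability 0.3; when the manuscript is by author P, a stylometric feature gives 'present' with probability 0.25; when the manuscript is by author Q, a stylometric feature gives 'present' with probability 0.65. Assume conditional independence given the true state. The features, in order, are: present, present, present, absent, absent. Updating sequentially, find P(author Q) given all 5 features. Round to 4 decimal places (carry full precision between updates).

After 'present': normaliser = 0.3·0.3500 + 0.25·0.3500 + 0.65·0.3000; P(author J) ≈ 0.2710, P(author P) ≈ 0.2258, P(author Q) ≈ 0.5032
After 'present': normaliser = 0.3·0.2710 + 0.25·0.2258 + 0.65·0.5032; P(author J) ≈ 0.1749, P(author P) ≈ 0.1214, P(author Q) ≈ 0.7037
After 'present': normaliser = 0.3·0.1749 + 0.25·0.1214 + 0.65·0.7037; P(author J) ≈ 0.0971, P(author P) ≈ 0.0562, P(author Q) ≈ 0.8467
After 'absent': normaliser = 0.7·0.0971 + 0.75·0.0562 + 0.35·0.8467; P(author J) ≈ 0.1672, P(author P) ≈ 0.1037, P(author Q) ≈ 0.7291
After 'absent': normaliser = 0.7·0.1672 + 0.75·0.1037 + 0.35·0.7291; P(author J) ≈ 0.2602, P(author P) ≈ 0.1728, P(author Q) ≈ 0.5670

0.5670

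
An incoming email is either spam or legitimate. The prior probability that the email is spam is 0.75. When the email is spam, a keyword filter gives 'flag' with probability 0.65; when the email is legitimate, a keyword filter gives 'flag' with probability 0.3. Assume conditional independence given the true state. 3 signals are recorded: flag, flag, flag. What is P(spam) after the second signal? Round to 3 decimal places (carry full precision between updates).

After 'flag': P(spam) = 0.65·0.7500 / (0.65·0.7500 + 0.3·0.2500) ≈ 0.8667
After 'flag': P(spam) = 0.65·0.8667 / (0.65·0.8667 + 0.3·0.1333) ≈ 0.9337

0.934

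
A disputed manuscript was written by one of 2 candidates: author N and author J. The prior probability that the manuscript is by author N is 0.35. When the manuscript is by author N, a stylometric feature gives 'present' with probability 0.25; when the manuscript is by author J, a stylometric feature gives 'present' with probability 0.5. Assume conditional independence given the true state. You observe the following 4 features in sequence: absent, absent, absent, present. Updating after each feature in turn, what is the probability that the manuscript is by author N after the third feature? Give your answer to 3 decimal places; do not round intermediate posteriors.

0.645

After 'absent': P(author N) = 0.75·0.3500 / (0.75·0.3500 + 0.5·0.6500) ≈ 0.4468
After 'absent': P(author N) = 0.75·0.4468 / (0.75·0.4468 + 0.5·0.5532) ≈ 0.5478
After 'absent': P(author N) = 0.75·0.5478 / (0.75·0.5478 + 0.5·0.4522) ≈ 0.6451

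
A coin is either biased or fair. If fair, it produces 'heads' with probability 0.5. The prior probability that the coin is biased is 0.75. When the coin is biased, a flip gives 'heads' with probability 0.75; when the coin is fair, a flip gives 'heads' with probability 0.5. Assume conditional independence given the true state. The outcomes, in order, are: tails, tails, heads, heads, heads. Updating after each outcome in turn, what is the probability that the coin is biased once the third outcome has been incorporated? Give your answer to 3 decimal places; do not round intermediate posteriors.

After 'tails': P(biased) = 0.25·0.7500 / (0.25·0.7500 + 0.5·0.2500) ≈ 0.6000
After 'tails': P(biased) = 0.25·0.6000 / (0.25·0.6000 + 0.5·0.4000) ≈ 0.4286
After 'heads': P(biased) = 0.75·0.4286 / (0.75·0.4286 + 0.5·0.5714) ≈ 0.5294

0.529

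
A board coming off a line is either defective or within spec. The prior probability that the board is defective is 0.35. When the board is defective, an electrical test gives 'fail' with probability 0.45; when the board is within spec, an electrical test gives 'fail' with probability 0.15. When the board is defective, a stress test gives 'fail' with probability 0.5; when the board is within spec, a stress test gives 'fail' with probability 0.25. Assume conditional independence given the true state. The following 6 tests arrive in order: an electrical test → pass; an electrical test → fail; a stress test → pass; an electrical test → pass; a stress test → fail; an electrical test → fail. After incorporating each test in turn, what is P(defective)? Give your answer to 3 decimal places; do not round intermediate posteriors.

After an electrical test='pass': P(defective) = 0.55·0.3500 / (0.55·0.3500 + 0.85·0.6500) ≈ 0.2584
After an electrical test='fail': P(defective) = 0.45·0.2584 / (0.45·0.2584 + 0.15·0.7416) ≈ 0.5111
After a stress test='pass': P(defective) = 0.5·0.5111 / (0.5·0.5111 + 0.75·0.4889) ≈ 0.4107
After an electrical test='pass': P(defective) = 0.55·0.4107 / (0.55·0.4107 + 0.85·0.5893) ≈ 0.3108
After a stress test='fail': P(defective) = 0.5·0.3108 / (0.5·0.3108 + 0.25·0.6892) ≈ 0.4742
After an electrical test='fail': P(defective) = 0.45·0.4742 / (0.45·0.4742 + 0.15·0.5258) ≈ 0.7301

0.730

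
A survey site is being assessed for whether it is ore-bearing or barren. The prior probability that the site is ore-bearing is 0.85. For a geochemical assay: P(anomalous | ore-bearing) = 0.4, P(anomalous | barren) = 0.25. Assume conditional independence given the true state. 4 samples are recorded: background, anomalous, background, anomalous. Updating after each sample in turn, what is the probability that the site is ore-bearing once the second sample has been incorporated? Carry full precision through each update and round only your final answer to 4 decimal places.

0.8788

After 'background': P(ore) = 0.6·0.8500 / (0.6·0.8500 + 0.75·0.1500) ≈ 0.8193
After 'anomalous': P(ore) = 0.4·0.8193 / (0.4·0.8193 + 0.25·0.1807) ≈ 0.8788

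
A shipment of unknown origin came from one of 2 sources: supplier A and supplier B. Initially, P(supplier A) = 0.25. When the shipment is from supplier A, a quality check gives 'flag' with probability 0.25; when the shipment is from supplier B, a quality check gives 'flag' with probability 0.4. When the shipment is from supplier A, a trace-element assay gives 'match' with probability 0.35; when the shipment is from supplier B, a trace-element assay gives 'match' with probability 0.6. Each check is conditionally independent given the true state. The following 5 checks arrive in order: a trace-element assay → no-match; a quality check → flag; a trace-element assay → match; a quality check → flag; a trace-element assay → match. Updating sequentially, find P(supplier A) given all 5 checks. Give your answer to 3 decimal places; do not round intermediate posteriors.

0.067

Apply Bayes' rule sequentially, carrying P(supplier A) forward.
After a trace-element assay='no-match': P(supplier A) = 0.65·0.2500 / (0.65·0.2500 + 0.4·0.7500) ≈ 0.3514
After a quality check='flag': P(supplier A) = 0.25·0.3514 / (0.25·0.3514 + 0.4·0.6486) ≈ 0.2529
After a trace-element assay='match': P(supplier A) = 0.35·0.2529 / (0.35·0.2529 + 0.6·0.7471) ≈ 0.1649
After a quality check='flag': P(supplier A) = 0.25·0.1649 / (0.25·0.1649 + 0.4·0.8351) ≈ 0.1099
After a trace-element assay='match': P(supplier A) = 0.35·0.1099 / (0.35·0.1099 + 0.6·0.8901) ≈ 0.0672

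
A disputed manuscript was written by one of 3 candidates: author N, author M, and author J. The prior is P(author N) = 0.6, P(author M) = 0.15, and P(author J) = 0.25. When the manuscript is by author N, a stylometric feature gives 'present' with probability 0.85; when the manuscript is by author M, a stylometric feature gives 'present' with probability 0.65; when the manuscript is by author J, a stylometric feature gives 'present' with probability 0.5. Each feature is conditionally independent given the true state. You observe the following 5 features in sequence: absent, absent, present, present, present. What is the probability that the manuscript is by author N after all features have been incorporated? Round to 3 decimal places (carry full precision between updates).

0.392

After 'absent': normaliser = 0.15·0.6000 + 0.35·0.1500 + 0.5·0.2500; P(author N) ≈ 0.3364, P(author M) ≈ 0.1963, P(author J) ≈ 0.4673
After 'absent': normaliser = 0.15·0.3364 + 0.35·0.1963 + 0.5·0.4673; P(author N) ≈ 0.1430, P(author M) ≈ 0.1947, P(author J) ≈ 0.6623
After 'present': normaliser = 0.85·0.1430 + 0.65·0.1947 + 0.5·0.6623; P(author N) ≈ 0.2099, P(author M) ≈ 0.2185, P(author J) ≈ 0.5716
After 'present': normaliser = 0.85·0.2099 + 0.65·0.2185 + 0.5·0.5716; P(author N) ≈ 0.2943, P(author M) ≈ 0.2342, P(author J) ≈ 0.4715
After 'present': normaliser = 0.85·0.2943 + 0.65·0.2342 + 0.5·0.4715; P(author N) ≈ 0.3920, P(author M) ≈ 0.2386, P(author J) ≈ 0.3694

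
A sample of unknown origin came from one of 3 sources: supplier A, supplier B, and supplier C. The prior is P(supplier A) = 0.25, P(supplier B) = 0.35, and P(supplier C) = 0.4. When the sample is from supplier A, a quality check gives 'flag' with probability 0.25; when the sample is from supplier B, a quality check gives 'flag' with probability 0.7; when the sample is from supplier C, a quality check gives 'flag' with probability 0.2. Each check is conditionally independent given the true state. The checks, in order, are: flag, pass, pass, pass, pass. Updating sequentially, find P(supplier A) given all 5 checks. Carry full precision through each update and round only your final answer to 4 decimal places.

0.3627

After 'flag': normaliser = 0.25·0.2500 + 0.7·0.3500 + 0.2·0.4000; P(supplier A) ≈ 0.1613, P(supplier B) ≈ 0.6323, P(supplier C) ≈ 0.2065
After 'pass': normaliser = 0.75·0.1613 + 0.3·0.6323 + 0.8·0.2065; P(supplier A) ≈ 0.2542, P(supplier B) ≈ 0.3986, P(supplier C) ≈ 0.3471
After 'pass': normaliser = 0.75·0.2542 + 0.3·0.3986 + 0.8·0.3471; P(supplier A) ≈ 0.3243, P(supplier B) ≈ 0.2034, P(supplier C) ≈ 0.4723
After 'pass': normaliser = 0.75·0.3243 + 0.3·0.2034 + 0.8·0.4723; P(supplier A) ≈ 0.3566, P(supplier B) ≈ 0.0895, P(supplier C) ≈ 0.5539
After 'pass': normaliser = 0.75·0.3566 + 0.3·0.0895 + 0.8·0.5539; P(supplier A) ≈ 0.3627, P(supplier B) ≈ 0.0364, P(supplier C) ≈ 0.6009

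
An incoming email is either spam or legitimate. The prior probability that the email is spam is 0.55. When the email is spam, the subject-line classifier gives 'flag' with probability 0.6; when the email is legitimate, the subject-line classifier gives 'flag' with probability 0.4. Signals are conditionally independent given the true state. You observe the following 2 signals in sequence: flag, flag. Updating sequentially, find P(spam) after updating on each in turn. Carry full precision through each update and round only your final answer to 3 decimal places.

After 'flag': P(spam) = 0.6·0.5500 / (0.6·0.5500 + 0.4·0.4500) ≈ 0.6471
After 'flag': P(spam) = 0.6·0.6471 / (0.6·0.6471 + 0.4·0.3529) ≈ 0.7333

0.733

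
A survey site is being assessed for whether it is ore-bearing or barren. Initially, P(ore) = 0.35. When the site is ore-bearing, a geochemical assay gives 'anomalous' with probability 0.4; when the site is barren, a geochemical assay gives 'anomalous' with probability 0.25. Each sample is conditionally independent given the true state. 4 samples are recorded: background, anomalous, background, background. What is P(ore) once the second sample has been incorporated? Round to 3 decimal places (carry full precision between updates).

0.408

After 'background': P(ore) = 0.6·0.3500 / (0.6·0.3500 + 0.75·0.6500) ≈ 0.3011
After 'anomalous': P(ore) = 0.4·0.3011 / (0.4·0.3011 + 0.25·0.6989) ≈ 0.4080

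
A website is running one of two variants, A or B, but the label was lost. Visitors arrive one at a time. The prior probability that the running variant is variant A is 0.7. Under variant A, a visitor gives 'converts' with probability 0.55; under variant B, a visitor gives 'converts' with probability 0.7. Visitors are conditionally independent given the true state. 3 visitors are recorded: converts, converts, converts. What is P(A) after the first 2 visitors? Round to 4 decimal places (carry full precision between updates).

After 'converts': P(A) = 0.55·0.7000 / (0.55·0.7000 + 0.7·0.3000) ≈ 0.6471
After 'converts': P(A) = 0.55·0.6471 / (0.55·0.6471 + 0.7·0.3529) ≈ 0.5902

0.5902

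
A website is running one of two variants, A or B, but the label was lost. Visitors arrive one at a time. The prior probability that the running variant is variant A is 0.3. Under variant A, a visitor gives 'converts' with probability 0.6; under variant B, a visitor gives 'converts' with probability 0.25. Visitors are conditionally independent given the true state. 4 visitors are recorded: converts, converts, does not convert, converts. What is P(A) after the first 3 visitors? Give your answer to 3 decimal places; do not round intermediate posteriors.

After 'converts': P(A) = 0.6·0.3000 / (0.6·0.3000 + 0.25·0.7000) ≈ 0.5070
After 'converts': P(A) = 0.6·0.5070 / (0.6·0.5070 + 0.25·0.4930) ≈ 0.7117
After 'does not convert': P(A) = 0.4·0.7117 / (0.4·0.7117 + 0.75·0.2883) ≈ 0.5683

0.568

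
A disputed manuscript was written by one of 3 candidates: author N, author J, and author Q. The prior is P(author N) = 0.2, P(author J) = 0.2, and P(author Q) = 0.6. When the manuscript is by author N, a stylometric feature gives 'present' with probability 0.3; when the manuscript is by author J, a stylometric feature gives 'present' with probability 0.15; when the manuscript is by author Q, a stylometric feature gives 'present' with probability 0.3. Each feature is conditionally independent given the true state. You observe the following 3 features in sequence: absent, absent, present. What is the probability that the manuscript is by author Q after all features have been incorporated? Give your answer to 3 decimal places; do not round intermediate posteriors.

After 'absent': normaliser = 0.7·0.2000 + 0.85·0.2000 + 0.7·0.6000; P(author N) ≈ 0.1918, P(author J) ≈ 0.2329, P(author Q) ≈ 0.5753
After 'absent': normaliser = 0.7·0.1918 + 0.85·0.2329 + 0.7·0.5753; P(author N) ≈ 0.1827, P(author J) ≈ 0.2693, P(author Q) ≈ 0.5480
After 'present': normaliser = 0.3·0.1827 + 0.15·0.2693 + 0.3·0.5480; P(author N) ≈ 0.2111, P(author J) ≈ 0.1556, P(author Q) ≈ 0.6333

0.633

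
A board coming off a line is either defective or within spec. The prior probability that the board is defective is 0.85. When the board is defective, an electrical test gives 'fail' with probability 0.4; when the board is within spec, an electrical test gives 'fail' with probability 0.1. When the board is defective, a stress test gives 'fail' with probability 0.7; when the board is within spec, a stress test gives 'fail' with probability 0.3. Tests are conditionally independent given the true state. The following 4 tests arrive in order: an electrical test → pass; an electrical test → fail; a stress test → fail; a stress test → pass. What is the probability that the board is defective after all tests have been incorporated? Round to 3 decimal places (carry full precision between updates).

0.938

After an electrical test='pass': P(defective) = 0.6·0.8500 / (0.6·0.8500 + 0.9·0.1500) ≈ 0.7907
After an electrical test='fail': P(defective) = 0.4·0.7907 / (0.4·0.7907 + 0.1·0.2093) ≈ 0.9379
After a stress test='fail': P(defective) = 0.7·0.9379 / (0.7·0.9379 + 0.3·0.0621) ≈ 0.9724
After a stress test='pass': P(defective) = 0.3·0.9724 / (0.3·0.9724 + 0.7·0.0276) ≈ 0.9379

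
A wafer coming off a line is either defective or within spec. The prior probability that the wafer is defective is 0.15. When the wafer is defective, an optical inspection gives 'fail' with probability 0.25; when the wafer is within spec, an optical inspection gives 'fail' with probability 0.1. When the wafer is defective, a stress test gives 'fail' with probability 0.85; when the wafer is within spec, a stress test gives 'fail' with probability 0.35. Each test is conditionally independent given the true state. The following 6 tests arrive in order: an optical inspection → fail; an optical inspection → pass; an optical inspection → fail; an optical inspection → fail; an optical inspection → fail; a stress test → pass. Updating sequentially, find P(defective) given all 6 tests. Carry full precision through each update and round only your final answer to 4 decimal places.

0.5700

After an optical inspection='fail': P(defective) = 0.25·0.1500 / (0.25·0.1500 + 0.1·0.8500) ≈ 0.3061
After an optical inspection='pass': P(defective) = 0.75·0.3061 / (0.75·0.3061 + 0.9·0.6939) ≈ 0.2688
After an optical inspection='fail': P(defective) = 0.25·0.2688 / (0.25·0.2688 + 0.1·0.7312) ≈ 0.4789
After an optical inspection='fail': P(defective) = 0.25·0.4789 / (0.25·0.4789 + 0.1·0.5211) ≈ 0.6968
After an optical inspection='fail': P(defective) = 0.25·0.6968 / (0.25·0.6968 + 0.1·0.3032) ≈ 0.8517
After a stress test='pass': P(defective) = 0.15·0.8517 / (0.15·0.8517 + 0.65·0.1483) ≈ 0.5700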